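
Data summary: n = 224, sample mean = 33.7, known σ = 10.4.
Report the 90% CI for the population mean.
(32.56, 34.84)

z-interval (σ known):
z* = 1.645 for 90% confidence

Margin of error = z* · σ/√n = 1.645 · 10.4/√224 = 1.14

CI: (33.7 - 1.14, 33.7 + 1.14) = (32.56, 34.84)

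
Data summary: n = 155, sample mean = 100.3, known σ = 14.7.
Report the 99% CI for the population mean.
(97.26, 103.34)

z-interval (σ known):
z* = 2.576 for 99% confidence

Margin of error = z* · σ/√n = 2.576 · 14.7/√155 = 3.04

CI: (100.3 - 3.04, 100.3 + 3.04) = (97.26, 103.34)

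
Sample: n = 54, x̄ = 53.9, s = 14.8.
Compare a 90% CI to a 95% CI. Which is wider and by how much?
95% CI is wider by 1.34

df = 53
90% CI: t* = 1.674, (50.53, 57.27), width = 2 · t* · s/√n = 6.74
95% CI: t* = 2.006, (49.86, 57.94), width = 2 · t* · s/√n = 8.08

The 95% CI is wider by 8.08 - 6.74 = 1.34.
Higher confidence requires a wider interval.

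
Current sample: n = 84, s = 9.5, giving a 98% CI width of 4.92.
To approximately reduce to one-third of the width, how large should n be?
n ≈ 756

CI width ∝ 1/√n
To reduce width by factor 3, need √n to grow by 3 → need 3² = 9 times as many samples.

Current: n = 84, width = 4.92
New: n = 756, width ≈ 1.61

Width reduced by factor of 4.92/1.61 = 3.06.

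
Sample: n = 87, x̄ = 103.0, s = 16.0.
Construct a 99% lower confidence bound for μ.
μ ≥ 98.93

Lower bound (one-sided):
t* = 2.370 (one-sided for 99%)
Lower bound = x̄ - t* · s/√n = 103.0 - 2.370 · 16.0/√87 = 98.93

We are 99% confident that μ ≥ 98.93.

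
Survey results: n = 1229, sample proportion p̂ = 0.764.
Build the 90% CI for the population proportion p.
(0.744, 0.784)

Proportion CI:
SE = √(p̂(1-p̂)/n) = √(0.764 · 0.236 / 1229) = 0.01211

z* = 1.645
Margin = z* · SE = 1.645 · 0.01211 = 0.0199

CI: 0.764 ± 0.0199 = (0.744, 0.784)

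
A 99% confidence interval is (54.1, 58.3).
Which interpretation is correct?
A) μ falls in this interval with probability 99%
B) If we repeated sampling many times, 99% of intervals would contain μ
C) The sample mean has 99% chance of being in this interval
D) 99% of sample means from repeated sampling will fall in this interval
B

A) Wrong — μ is fixed; the randomness lives in the interval, not in μ.
B) Correct — this is the frequentist long-run coverage interpretation.
C) Wrong — x̄ is observed and sits in the interval by construction.
D) Wrong — coverage applies to intervals containing μ, not to future x̄ values.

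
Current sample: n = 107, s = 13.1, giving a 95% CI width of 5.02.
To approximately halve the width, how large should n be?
n ≈ 428

CI width ∝ 1/√n
To reduce width by factor 2, need √n to grow by 2 → need 2² = 4 times as many samples.

Current: n = 107, width = 5.02
New: n = 428, width ≈ 2.49

Width reduced by factor of 5.02/2.49 = 2.02.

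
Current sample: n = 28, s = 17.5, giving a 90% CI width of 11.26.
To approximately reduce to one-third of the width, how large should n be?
n ≈ 252

CI width ∝ 1/√n
To reduce width by factor 3, need √n to grow by 3 → need 3² = 9 times as many samples.

Current: n = 28, width = 11.26
New: n = 252, width ≈ 3.64

Width reduced by factor of 11.26/3.64 = 3.09.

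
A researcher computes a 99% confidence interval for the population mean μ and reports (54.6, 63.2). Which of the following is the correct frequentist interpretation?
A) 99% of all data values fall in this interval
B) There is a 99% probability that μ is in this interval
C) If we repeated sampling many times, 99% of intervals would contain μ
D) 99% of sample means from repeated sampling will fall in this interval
C

A) Wrong — a CI is about the parameter μ, not individual data values.
B) Wrong — μ is fixed; the randomness lives in the interval, not in μ.
C) Correct — this is the frequentist long-run coverage interpretation.
D) Wrong — coverage applies to intervals containing μ, not to future x̄ values.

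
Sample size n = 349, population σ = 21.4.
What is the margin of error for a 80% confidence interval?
Margin of error = 1.47

Margin of error = z* · σ/√n
= 1.282 · 21.4/√349
= 1.282 · 21.4/18.6815
= 1.47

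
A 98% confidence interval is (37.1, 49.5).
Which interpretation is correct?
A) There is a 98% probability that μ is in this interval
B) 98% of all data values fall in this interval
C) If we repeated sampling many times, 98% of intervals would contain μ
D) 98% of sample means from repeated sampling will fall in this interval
C

A) Wrong — μ is fixed; the randomness lives in the interval, not in μ.
B) Wrong — a CI is about the parameter μ, not individual data values.
C) Correct — this is the frequentist long-run coverage interpretation.
D) Wrong — coverage applies to intervals containing μ, not to future x̄ values.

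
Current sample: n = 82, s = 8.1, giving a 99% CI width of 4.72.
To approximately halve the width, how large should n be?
n ≈ 328

CI width ∝ 1/√n
To reduce width by factor 2, need √n to grow by 2 → need 2² = 4 times as many samples.

Current: n = 82, width = 4.72
New: n = 328, width ≈ 2.32

Width reduced by factor of 4.72/2.32 = 2.03.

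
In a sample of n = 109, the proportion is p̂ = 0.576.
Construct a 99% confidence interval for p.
(0.454, 0.698)

Proportion CI:
SE = √(p̂(1-p̂)/n) = √(0.576 · 0.424 / 109) = 0.04733

z* = 2.576
Margin = z* · SE = 2.576 · 0.04733 = 0.1219

CI: 0.576 ± 0.1219 = (0.454, 0.698)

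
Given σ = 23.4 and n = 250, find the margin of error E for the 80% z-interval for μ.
Margin of error = 1.90

Margin of error = z* · σ/√n
= 1.282 · 23.4/√250
= 1.282 · 23.4/15.8114
= 1.90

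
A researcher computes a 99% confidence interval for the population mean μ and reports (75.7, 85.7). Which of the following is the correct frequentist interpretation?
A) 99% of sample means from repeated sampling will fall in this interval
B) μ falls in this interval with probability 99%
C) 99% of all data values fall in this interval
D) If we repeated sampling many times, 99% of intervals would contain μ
D

A) Wrong — coverage applies to intervals containing μ, not to future x̄ values.
B) Wrong — μ is fixed; the randomness lives in the interval, not in μ.
C) Wrong — a CI is about the parameter μ, not individual data values.
D) Correct — this is the frequentist long-run coverage interpretation.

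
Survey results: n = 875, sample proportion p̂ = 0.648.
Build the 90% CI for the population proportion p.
(0.621, 0.675)

Proportion CI:
SE = √(p̂(1-p̂)/n) = √(0.648 · 0.352 / 875) = 0.01615

z* = 1.645
Margin = z* · SE = 1.645 · 0.01615 = 0.0266

CI: 0.648 ± 0.0266 = (0.621, 0.675)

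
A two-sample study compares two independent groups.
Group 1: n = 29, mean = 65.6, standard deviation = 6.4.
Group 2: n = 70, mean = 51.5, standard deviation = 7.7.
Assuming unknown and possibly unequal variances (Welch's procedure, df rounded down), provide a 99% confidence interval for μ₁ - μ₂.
(10.11, 18.09)

Difference: x̄₁ - x̄₂ = 14.10
SE = √(s₁²/n₁ + s₂²/n₂) = √(6.4²/29 + 7.7²/70) = 1.5031
df = 62.53 → 62 (Welch–Satterthwaite, rounded down)
t* = 2.657

CI: 14.10 ± 2.657 · 1.5031 = 14.10 ± 3.99 = (10.11, 18.09)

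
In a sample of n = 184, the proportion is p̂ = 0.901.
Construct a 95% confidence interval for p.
(0.858, 0.944)

Proportion CI:
SE = √(p̂(1-p̂)/n) = √(0.901 · 0.099 / 184) = 0.02202

z* = 1.960
Margin = z* · SE = 1.960 · 0.02202 = 0.0432

CI: 0.901 ± 0.0432 = (0.858, 0.944)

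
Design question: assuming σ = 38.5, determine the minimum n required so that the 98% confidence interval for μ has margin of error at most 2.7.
n ≥ 1101

For margin E ≤ 2.7:
n ≥ (z* · σ / E)²
n ≥ (2.326 · 38.5 / 2.7)²
n ≥ 1100.05

Minimum n = 1101 (rounding up)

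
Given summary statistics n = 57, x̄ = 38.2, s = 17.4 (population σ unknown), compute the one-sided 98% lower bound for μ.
μ ≥ 33.35

Lower bound (one-sided):
t* = 2.103 (one-sided for 98%)
Lower bound = x̄ - t* · s/√n = 38.2 - 2.103 · 17.4/√57 = 33.35

We are 98% confident that μ ≥ 33.35.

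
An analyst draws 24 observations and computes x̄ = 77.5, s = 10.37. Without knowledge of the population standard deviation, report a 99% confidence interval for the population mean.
(71.56, 83.44)

t-interval (σ unknown):
df = n - 1 = 23
t* = 2.807 for 99% confidence

Margin of error = t* · s/√n = 2.807 · 10.37/√24 = 5.94

CI: (71.56, 83.44)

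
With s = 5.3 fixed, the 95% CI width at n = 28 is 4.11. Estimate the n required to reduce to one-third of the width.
n ≈ 252

CI width ∝ 1/√n
To reduce width by factor 3, need √n to grow by 3 → need 3² = 9 times as many samples.

Current: n = 28, width = 4.11
New: n = 252, width ≈ 1.31

Width reduced by factor of 4.11/1.31 = 3.14.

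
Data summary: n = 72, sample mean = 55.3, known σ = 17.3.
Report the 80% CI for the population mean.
(52.69, 57.91)

z-interval (σ known):
z* = 1.282 for 80% confidence

Margin of error = z* · σ/√n = 1.282 · 17.3/√72 = 2.61

CI: (55.3 - 2.61, 55.3 + 2.61) = (52.69, 57.91)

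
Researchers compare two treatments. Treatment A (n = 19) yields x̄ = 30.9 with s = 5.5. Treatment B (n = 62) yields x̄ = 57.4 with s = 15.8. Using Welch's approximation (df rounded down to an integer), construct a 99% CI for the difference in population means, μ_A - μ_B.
(-32.76, -20.24)

Difference: x̄₁ - x̄₂ = -26.50
SE = √(s₁²/n₁ + s₂²/n₂) = √(5.5²/19 + 15.8²/62) = 2.3703
df = 77.64 → 77 (Welch–Satterthwaite, rounded down)
t* = 2.641

CI: -26.50 ± 2.641 · 2.3703 = -26.50 ± 6.26 = (-32.76, -20.24)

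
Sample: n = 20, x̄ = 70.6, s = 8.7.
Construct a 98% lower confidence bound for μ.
μ ≥ 66.31

Lower bound (one-sided):
t* = 2.205 (one-sided for 98%)
Lower bound = x̄ - t* · s/√n = 70.6 - 2.205 · 8.7/√20 = 66.31

We are 98% confident that μ ≥ 66.31.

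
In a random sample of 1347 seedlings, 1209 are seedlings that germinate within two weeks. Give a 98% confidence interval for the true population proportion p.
(0.878, 0.917)

Proportion CI:
p̂ = 1209/1347 = 0.89755
SE = √(p̂(1-p̂)/n) = √(0.89755 · 0.10245 / 1347) = 0.00826

z* = 2.326
Margin = z* · SE = 2.326 · 0.00826 = 0.0192

CI: 0.89755 ± 0.0192 = (0.878, 0.917)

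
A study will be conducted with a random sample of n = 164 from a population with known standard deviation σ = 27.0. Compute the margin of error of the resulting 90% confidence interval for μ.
Margin of error = 3.47

Margin of error = z* · σ/√n
= 1.645 · 27.0/√164
= 1.645 · 27.0/12.8062
= 3.47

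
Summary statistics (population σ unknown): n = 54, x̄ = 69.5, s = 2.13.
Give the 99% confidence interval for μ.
(68.73, 70.27)

t-interval (σ unknown):
df = n - 1 = 53
t* = 2.672 for 99% confidence

Margin of error = t* · s/√n = 2.672 · 2.13/√54 = 0.77

CI: (68.73, 70.27)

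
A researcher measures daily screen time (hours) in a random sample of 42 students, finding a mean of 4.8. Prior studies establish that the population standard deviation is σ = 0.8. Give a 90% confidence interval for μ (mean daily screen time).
(4.60, 5.00)

z-interval (σ known):
z* = 1.645 for 90% confidence

Margin of error = z* · σ/√n = 1.645 · 0.8/√42 = 0.20

CI: (4.8 - 0.20, 4.8 + 0.20) = (4.60, 5.00)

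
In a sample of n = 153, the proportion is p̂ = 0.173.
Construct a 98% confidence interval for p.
(0.102, 0.244)

Proportion CI:
SE = √(p̂(1-p̂)/n) = √(0.173 · 0.827 / 153) = 0.03058

z* = 2.326
Margin = z* · SE = 2.326 · 0.03058 = 0.0711

CI: 0.173 ± 0.0711 = (0.102, 0.244)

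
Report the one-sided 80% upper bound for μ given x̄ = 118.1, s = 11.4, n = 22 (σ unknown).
μ ≤ 120.19

Upper bound (one-sided):
t* = 0.859 (one-sided for 80%)
Upper bound = x̄ + t* · s/√n = 118.1 + 0.859 · 11.4/√22 = 120.19

We are 80% confident that μ ≤ 120.19.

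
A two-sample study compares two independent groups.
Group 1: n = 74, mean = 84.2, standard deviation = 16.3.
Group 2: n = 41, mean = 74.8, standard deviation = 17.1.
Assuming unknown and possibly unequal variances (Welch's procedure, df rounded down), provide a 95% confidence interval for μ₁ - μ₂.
(2.88, 15.92)

Difference: x̄₁ - x̄₂ = 9.40
SE = √(s₁²/n₁ + s₂²/n₂) = √(16.3²/74 + 17.1²/41) = 3.2745
df = 79.39 → 79 (Welch–Satterthwaite, rounded down)
t* = 1.990

CI: 9.40 ± 1.990 · 3.2745 = 9.40 ± 6.52 = (2.88, 15.92)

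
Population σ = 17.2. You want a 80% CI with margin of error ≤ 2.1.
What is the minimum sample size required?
n ≥ 111

For margin E ≤ 2.1:
n ≥ (z* · σ / E)²
n ≥ (1.282 · 17.2 / 2.1)²
n ≥ 110.25

Minimum n = 111 (rounding up)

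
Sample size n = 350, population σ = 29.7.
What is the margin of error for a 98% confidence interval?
Margin of error = 3.69

Margin of error = z* · σ/√n
= 2.326 · 29.7/√350
= 2.326 · 29.7/18.7083
= 3.69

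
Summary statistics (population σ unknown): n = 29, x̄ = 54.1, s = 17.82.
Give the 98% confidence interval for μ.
(45.94, 62.26)

t-interval (σ unknown):
df = n - 1 = 28
t* = 2.467 for 98% confidence

Margin of error = t* · s/√n = 2.467 · 17.82/√29 = 8.16

CI: (45.94, 62.26)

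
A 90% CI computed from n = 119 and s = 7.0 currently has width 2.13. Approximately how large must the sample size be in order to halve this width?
n ≈ 476

CI width ∝ 1/√n
To reduce width by factor 2, need √n to grow by 2 → need 2² = 4 times as many samples.

Current: n = 119, width = 2.13
New: n = 476, width ≈ 1.06

Width reduced by factor of 2.13/1.06 = 2.01.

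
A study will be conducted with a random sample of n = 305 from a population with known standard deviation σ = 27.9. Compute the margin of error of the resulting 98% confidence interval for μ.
Margin of error = 3.72

Margin of error = z* · σ/√n
= 2.326 · 27.9/√305
= 2.326 · 27.9/17.4642
= 3.72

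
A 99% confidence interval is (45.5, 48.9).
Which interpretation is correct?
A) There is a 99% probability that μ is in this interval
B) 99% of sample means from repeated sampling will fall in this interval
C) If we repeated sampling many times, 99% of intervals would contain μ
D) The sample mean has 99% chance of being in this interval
C

A) Wrong — μ is fixed; the randomness lives in the interval, not in μ.
B) Wrong — coverage applies to intervals containing μ, not to future x̄ values.
C) Correct — this is the frequentist long-run coverage interpretation.
D) Wrong — x̄ is observed and sits in the interval by construction.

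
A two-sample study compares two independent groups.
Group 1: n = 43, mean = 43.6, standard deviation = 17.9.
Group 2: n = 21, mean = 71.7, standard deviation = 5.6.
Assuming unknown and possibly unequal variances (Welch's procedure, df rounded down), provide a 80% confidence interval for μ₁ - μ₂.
(-31.98, -24.22)

Difference: x̄₁ - x̄₂ = -28.10
SE = √(s₁²/n₁ + s₂²/n₂) = √(17.9²/43 + 5.6²/21) = 2.9908
df = 55.81 → 55 (Welch–Satterthwaite, rounded down)
t* = 1.297

CI: -28.10 ± 1.297 · 2.9908 = -28.10 ± 3.88 = (-31.98, -24.22)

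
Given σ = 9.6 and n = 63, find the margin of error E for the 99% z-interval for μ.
Margin of error = 3.12

Margin of error = z* · σ/√n
= 2.576 · 9.6/√63
= 2.576 · 9.6/7.9373
= 3.12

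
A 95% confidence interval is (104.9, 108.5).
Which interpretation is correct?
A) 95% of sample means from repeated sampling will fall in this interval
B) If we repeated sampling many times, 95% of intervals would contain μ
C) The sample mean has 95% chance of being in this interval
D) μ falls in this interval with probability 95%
B

A) Wrong — coverage applies to intervals containing μ, not to future x̄ values.
B) Correct — this is the frequentist long-run coverage interpretation.
C) Wrong — x̄ is observed and sits in the interval by construction.
D) Wrong — μ is fixed; the randomness lives in the interval, not in μ.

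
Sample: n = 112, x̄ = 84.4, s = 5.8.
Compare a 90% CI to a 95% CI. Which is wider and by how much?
95% CI is wider by 0.35

df = 111
90% CI: t* = 1.659, (83.49, 85.31), width = 2 · t* · s/√n = 1.82
95% CI: t* = 1.982, (83.31, 85.49), width = 2 · t* · s/√n = 2.17

The 95% CI is wider by 2.17 - 1.82 = 0.35.
Higher confidence requires a wider interval.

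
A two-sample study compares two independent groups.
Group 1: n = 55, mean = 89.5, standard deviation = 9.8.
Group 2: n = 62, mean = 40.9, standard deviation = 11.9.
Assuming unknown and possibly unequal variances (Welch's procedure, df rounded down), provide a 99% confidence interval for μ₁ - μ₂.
(43.34, 53.86)

Difference: x̄₁ - x̄₂ = 48.60
SE = √(s₁²/n₁ + s₂²/n₂) = √(9.8²/55 + 11.9²/62) = 2.0075
df = 114.40 → 114 (Welch–Satterthwaite, rounded down)
t* = 2.620

CI: 48.60 ± 2.620 · 2.0075 = 48.60 ± 5.26 = (43.34, 53.86)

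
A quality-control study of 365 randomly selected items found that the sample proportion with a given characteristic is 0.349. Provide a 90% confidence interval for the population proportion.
(0.308, 0.390)

Proportion CI:
SE = √(p̂(1-p̂)/n) = √(0.349 · 0.651 / 365) = 0.02495

z* = 1.645
Margin = z* · SE = 1.645 · 0.02495 = 0.0410

CI: 0.349 ± 0.0410 = (0.308, 0.390)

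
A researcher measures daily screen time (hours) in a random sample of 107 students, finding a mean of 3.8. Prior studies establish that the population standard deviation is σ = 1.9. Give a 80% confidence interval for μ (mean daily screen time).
(3.56, 4.04)

z-interval (σ known):
z* = 1.282 for 80% confidence

Margin of error = z* · σ/√n = 1.282 · 1.9/√107 = 0.24

CI: (3.8 - 0.24, 3.8 + 0.24) = (3.56, 4.04)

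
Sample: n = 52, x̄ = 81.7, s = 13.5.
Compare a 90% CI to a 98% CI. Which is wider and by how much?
98% CI is wider by 2.72

df = 51
90% CI: t* = 1.675, (78.56, 84.84), width = 2 · t* · s/√n = 6.27
98% CI: t* = 2.402, (77.20, 86.20), width = 2 · t* · s/√n = 8.99

The 98% CI is wider by 8.99 - 6.27 = 2.72.
Higher confidence requires a wider interval.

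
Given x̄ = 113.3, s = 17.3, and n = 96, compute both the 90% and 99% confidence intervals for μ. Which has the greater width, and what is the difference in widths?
99% CI is wider by 3.41

df = 95
90% CI: t* = 1.661, (110.37, 116.23), width = 2 · t* · s/√n = 5.87
99% CI: t* = 2.629, (108.66, 117.94), width = 2 · t* · s/√n = 9.28

The 99% CI is wider by 9.28 - 5.87 = 3.41.
Higher confidence requires a wider interval.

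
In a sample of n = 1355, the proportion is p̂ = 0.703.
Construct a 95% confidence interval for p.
(0.679, 0.727)

Proportion CI:
SE = √(p̂(1-p̂)/n) = √(0.703 · 0.297 / 1355) = 0.01241

z* = 1.960
Margin = z* · SE = 1.960 · 0.01241 = 0.0243

CI: 0.703 ± 0.0243 = (0.679, 0.727)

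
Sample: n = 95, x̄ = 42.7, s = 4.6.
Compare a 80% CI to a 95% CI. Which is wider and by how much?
95% CI is wider by 0.65

df = 94
80% CI: t* = 1.291, (42.09, 43.31), width = 2 · t* · s/√n = 1.22
95% CI: t* = 1.986, (41.76, 43.64), width = 2 · t* · s/√n = 1.87

The 95% CI is wider by 1.87 - 1.22 = 0.65.
Higher confidence requires a wider interval.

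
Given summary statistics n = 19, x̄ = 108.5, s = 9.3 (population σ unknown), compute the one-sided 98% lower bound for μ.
μ ≥ 103.78

Lower bound (one-sided):
t* = 2.214 (one-sided for 98%)
Lower bound = x̄ - t* · s/√n = 108.5 - 2.214 · 9.3/√19 = 103.78

We are 98% confident that μ ≥ 103.78.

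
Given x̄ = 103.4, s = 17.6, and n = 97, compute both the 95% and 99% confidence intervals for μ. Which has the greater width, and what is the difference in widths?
99% CI is wider by 2.30

df = 96
95% CI: t* = 1.985, (99.85, 106.95), width = 2 · t* · s/√n = 7.09
99% CI: t* = 2.628, (98.70, 108.10), width = 2 · t* · s/√n = 9.39

The 99% CI is wider by 9.39 - 7.09 = 2.30.
Higher confidence requires a wider interval.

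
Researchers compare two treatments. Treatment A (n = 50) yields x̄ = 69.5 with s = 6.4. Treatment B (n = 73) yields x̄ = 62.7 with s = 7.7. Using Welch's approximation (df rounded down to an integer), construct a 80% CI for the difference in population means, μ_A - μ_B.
(5.15, 8.45)

Difference: x̄₁ - x̄₂ = 6.80
SE = √(s₁²/n₁ + s₂²/n₂) = √(6.4²/50 + 7.7²/73) = 1.2773
df = 116.44 → 116 (Welch–Satterthwaite, rounded down)
t* = 1.289

CI: 6.80 ± 1.289 · 1.2773 = 6.80 ± 1.65 = (5.15, 8.45)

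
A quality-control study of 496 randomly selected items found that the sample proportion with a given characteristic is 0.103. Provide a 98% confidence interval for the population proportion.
(0.071, 0.135)

Proportion CI:
SE = √(p̂(1-p̂)/n) = √(0.103 · 0.897 / 496) = 0.01365

z* = 2.326
Margin = z* · SE = 2.326 · 0.01365 = 0.0317

CI: 0.103 ± 0.0317 = (0.071, 0.135)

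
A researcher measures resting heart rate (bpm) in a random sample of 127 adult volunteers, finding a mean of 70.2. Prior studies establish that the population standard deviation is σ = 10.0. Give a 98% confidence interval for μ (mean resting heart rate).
(68.14, 72.26)

z-interval (σ known):
z* = 2.326 for 98% confidence

Margin of error = z* · σ/√n = 2.326 · 10.0/√127 = 2.06

CI: (70.2 - 2.06, 70.2 + 2.06) = (68.14, 72.26)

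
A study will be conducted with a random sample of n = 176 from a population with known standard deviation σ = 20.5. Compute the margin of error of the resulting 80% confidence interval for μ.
Margin of error = 1.98

Margin of error = z* · σ/√n
= 1.282 · 20.5/√176
= 1.282 · 20.5/13.2665
= 1.98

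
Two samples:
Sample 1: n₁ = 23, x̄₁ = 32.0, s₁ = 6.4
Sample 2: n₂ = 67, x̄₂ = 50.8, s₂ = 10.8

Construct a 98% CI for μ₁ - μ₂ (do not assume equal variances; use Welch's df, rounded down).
(-23.28, -14.32)

Difference: x̄₁ - x̄₂ = -18.80
SE = √(s₁²/n₁ + s₂²/n₂) = √(6.4²/23 + 10.8²/67) = 1.8766
df = 65.25 → 65 (Welch–Satterthwaite, rounded down)
t* = 2.385

CI: -18.80 ± 2.385 · 1.8766 = -18.80 ± 4.48 = (-23.28, -14.32)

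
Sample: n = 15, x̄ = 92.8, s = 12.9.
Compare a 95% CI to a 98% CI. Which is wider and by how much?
98% CI is wider by 3.19

df = 14
95% CI: t* = 2.145, (85.66, 99.94), width = 2 · t* · s/√n = 14.29
98% CI: t* = 2.624, (84.06, 101.54), width = 2 · t* · s/√n = 17.48

The 98% CI is wider by 17.48 - 14.29 = 3.19.
Higher confidence requires a wider interval.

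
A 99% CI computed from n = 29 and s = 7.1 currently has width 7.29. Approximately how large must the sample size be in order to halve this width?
n ≈ 116

CI width ∝ 1/√n
To reduce width by factor 2, need √n to grow by 2 → need 2² = 4 times as many samples.

Current: n = 29, width = 7.29
New: n = 116, width ≈ 3.45

Width reduced by factor of 7.29/3.45 = 2.11.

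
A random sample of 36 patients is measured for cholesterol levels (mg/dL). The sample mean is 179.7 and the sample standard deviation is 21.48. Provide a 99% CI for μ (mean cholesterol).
(169.95, 189.45)

t-interval (σ unknown):
df = n - 1 = 35
t* = 2.724 for 99% confidence

Margin of error = t* · s/√n = 2.724 · 21.48/√36 = 9.75

CI: (169.95, 189.45)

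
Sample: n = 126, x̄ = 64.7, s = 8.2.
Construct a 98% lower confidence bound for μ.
μ ≥ 63.18

Lower bound (one-sided):
t* = 2.075 (one-sided for 98%)
Lower bound = x̄ - t* · s/√n = 64.7 - 2.075 · 8.2/√126 = 63.18

We are 98% confident that μ ≥ 63.18.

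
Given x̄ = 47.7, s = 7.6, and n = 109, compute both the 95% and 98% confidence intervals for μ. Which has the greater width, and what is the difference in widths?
98% CI is wider by 0.55

df = 108
95% CI: t* = 1.982, (46.26, 49.14), width = 2 · t* · s/√n = 2.89
98% CI: t* = 2.361, (45.98, 49.42), width = 2 · t* · s/√n = 3.44

The 98% CI is wider by 3.44 - 2.89 = 0.55.
Higher confidence requires a wider interval.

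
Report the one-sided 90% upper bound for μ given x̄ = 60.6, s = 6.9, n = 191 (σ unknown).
μ ≤ 61.24

Upper bound (one-sided):
t* = 1.286 (one-sided for 90%)
Upper bound = x̄ + t* · s/√n = 60.6 + 1.286 · 6.9/√191 = 61.24

We are 90% confident that μ ≤ 61.24.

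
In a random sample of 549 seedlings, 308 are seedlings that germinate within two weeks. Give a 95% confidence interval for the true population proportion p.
(0.520, 0.603)

Proportion CI:
p̂ = 308/549 = 0.56102
SE = √(p̂(1-p̂)/n) = √(0.56102 · 0.43898 / 549) = 0.02118

z* = 1.960
Margin = z* · SE = 1.960 · 0.02118 = 0.0415

CI: 0.56102 ± 0.0415 = (0.520, 0.603)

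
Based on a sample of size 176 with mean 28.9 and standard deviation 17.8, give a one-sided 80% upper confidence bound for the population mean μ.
μ ≤ 30.03

Upper bound (one-sided):
t* = 0.844 (one-sided for 80%)
Upper bound = x̄ + t* · s/√n = 28.9 + 0.844 · 17.8/√176 = 30.03

We are 80% confident that μ ≤ 30.03.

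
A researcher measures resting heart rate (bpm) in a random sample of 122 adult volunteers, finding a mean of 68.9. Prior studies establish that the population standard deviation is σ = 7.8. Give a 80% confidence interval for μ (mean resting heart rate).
(67.99, 69.81)

z-interval (σ known):
z* = 1.282 for 80% confidence

Margin of error = z* · σ/√n = 1.282 · 7.8/√122 = 0.91

CI: (68.9 - 0.91, 68.9 + 0.91) = (67.99, 69.81)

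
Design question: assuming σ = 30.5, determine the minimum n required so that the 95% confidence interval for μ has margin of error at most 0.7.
n ≥ 7294

For margin E ≤ 0.7:
n ≥ (z* · σ / E)²
n ≥ (1.960 · 30.5 / 0.7)²
n ≥ 7293.16

Minimum n = 7294 (rounding up)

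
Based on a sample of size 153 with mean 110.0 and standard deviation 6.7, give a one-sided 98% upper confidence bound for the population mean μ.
μ ≤ 111.12

Upper bound (one-sided):
t* = 2.072 (one-sided for 98%)
Upper bound = x̄ + t* · s/√n = 110.0 + 2.072 · 6.7/√153 = 111.12

We are 98% confident that μ ≤ 111.12.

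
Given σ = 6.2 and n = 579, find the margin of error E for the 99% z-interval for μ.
Margin of error = 0.66

Margin of error = z* · σ/√n
= 2.576 · 6.2/√579
= 2.576 · 6.2/24.0624
= 0.66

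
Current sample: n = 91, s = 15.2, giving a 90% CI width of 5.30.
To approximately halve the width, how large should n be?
n ≈ 364

CI width ∝ 1/√n
To reduce width by factor 2, need √n to grow by 2 → need 2² = 4 times as many samples.

Current: n = 91, width = 5.30
New: n = 364, width ≈ 2.63

Width reduced by factor of 5.30/2.63 = 2.02.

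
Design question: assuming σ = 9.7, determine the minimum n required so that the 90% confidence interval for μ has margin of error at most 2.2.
n ≥ 53

For margin E ≤ 2.2:
n ≥ (z* · σ / E)²
n ≥ (1.645 · 9.7 / 2.2)²
n ≥ 52.61

Minimum n = 53 (rounding up)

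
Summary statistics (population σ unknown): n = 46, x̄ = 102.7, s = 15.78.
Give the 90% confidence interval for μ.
(98.79, 106.61)

t-interval (σ unknown):
df = n - 1 = 45
t* = 1.679 for 90% confidence

Margin of error = t* · s/√n = 1.679 · 15.78/√46 = 3.91

CI: (98.79, 106.61)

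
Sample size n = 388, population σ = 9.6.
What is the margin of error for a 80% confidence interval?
Margin of error = 0.62

Margin of error = z* · σ/√n
= 1.282 · 9.6/√388
= 1.282 · 9.6/19.6977
= 0.62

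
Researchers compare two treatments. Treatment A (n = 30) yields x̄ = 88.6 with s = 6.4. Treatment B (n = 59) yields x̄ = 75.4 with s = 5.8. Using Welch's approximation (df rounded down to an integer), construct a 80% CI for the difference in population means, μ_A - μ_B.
(11.39, 15.01)

Difference: x̄₁ - x̄₂ = 13.20
SE = √(s₁²/n₁ + s₂²/n₂) = √(6.4²/30 + 5.8²/59) = 1.3912
df = 53.60 → 53 (Welch–Satterthwaite, rounded down)
t* = 1.298

CI: 13.20 ± 1.298 · 1.3912 = 13.20 ± 1.81 = (11.39, 15.01)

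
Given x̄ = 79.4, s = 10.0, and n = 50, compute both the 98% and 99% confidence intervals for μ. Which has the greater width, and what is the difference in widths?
99% CI is wider by 0.78

df = 49
98% CI: t* = 2.405, (76.00, 82.80), width = 2 · t* · s/√n = 6.80
99% CI: t* = 2.680, (75.61, 83.19), width = 2 · t* · s/√n = 7.58

The 99% CI is wider by 7.58 - 6.80 = 0.78.
Higher confidence requires a wider interval.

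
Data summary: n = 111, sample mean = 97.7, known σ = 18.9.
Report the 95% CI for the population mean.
(94.18, 101.22)

z-interval (σ known):
z* = 1.960 for 95% confidence

Margin of error = z* · σ/√n = 1.960 · 18.9/√111 = 3.52

CI: (97.7 - 3.52, 97.7 + 3.52) = (94.18, 101.22)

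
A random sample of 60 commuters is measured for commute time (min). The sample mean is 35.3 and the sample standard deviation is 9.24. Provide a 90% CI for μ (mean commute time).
(33.31, 37.29)

t-interval (σ unknown):
df = n - 1 = 59
t* = 1.671 for 90% confidence

Margin of error = t* · s/√n = 1.671 · 9.24/√60 = 1.99

CI: (33.31, 37.29)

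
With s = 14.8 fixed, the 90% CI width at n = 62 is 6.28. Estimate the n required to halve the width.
n ≈ 248

CI width ∝ 1/√n
To reduce width by factor 2, need √n to grow by 2 → need 2² = 4 times as many samples.

Current: n = 62, width = 6.28
New: n = 248, width ≈ 3.10

Width reduced by factor of 6.28/3.10 = 2.03.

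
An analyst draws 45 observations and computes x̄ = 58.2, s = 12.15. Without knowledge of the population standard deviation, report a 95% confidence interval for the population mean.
(54.55, 61.85)

t-interval (σ unknown):
df = n - 1 = 44
t* = 2.015 for 95% confidence

Margin of error = t* · s/√n = 2.015 · 12.15/√45 = 3.65

CI: (54.55, 61.85)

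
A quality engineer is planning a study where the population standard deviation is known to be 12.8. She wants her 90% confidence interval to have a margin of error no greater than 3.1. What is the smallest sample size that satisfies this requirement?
n ≥ 47

For margin E ≤ 3.1:
n ≥ (z* · σ / E)²
n ≥ (1.645 · 12.8 / 3.1)²
n ≥ 46.13

Minimum n = 47 (rounding up)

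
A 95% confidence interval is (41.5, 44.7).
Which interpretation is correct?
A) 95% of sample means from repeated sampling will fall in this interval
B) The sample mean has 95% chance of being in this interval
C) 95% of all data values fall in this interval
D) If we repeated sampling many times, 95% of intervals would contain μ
D

A) Wrong — coverage applies to intervals containing μ, not to future x̄ values.
B) Wrong — x̄ is observed and sits in the interval by construction.
C) Wrong — a CI is about the parameter μ, not individual data values.
D) Correct — this is the frequentist long-run coverage interpretation.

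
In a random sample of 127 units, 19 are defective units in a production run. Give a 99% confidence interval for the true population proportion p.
(0.068, 0.231)

Proportion CI:
p̂ = 19/127 = 0.14961
SE = √(p̂(1-p̂)/n) = √(0.14961 · 0.85039 / 127) = 0.03165

z* = 2.576
Margin = z* · SE = 2.576 · 0.03165 = 0.0815

CI: 0.14961 ± 0.0815 = (0.068, 0.231)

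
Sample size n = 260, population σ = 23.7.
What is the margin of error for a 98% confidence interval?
Margin of error = 3.42

Margin of error = z* · σ/√n
= 2.326 · 23.7/√260
= 2.326 · 23.7/16.1245
= 3.42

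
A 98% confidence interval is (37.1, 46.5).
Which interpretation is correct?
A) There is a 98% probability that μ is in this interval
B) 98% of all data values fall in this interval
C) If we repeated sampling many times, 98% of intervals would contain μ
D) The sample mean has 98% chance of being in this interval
C

A) Wrong — μ is fixed; the randomness lives in the interval, not in μ.
B) Wrong — a CI is about the parameter μ, not individual data values.
C) Correct — this is the frequentist long-run coverage interpretation.
D) Wrong — x̄ is observed and sits in the interval by construction.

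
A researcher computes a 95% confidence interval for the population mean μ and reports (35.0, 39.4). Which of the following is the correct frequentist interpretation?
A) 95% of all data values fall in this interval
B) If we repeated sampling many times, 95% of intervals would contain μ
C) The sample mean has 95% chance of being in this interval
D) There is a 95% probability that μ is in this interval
B

A) Wrong — a CI is about the parameter μ, not individual data values.
B) Correct — this is the frequentist long-run coverage interpretation.
C) Wrong — x̄ is observed and sits in the interval by construction.
D) Wrong — μ is fixed; the randomness lives in the interval, not in μ.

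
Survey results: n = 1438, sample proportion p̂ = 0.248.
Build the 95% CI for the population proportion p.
(0.226, 0.270)

Proportion CI:
SE = √(p̂(1-p̂)/n) = √(0.248 · 0.752 / 1438) = 0.01139

z* = 1.960
Margin = z* · SE = 1.960 · 0.01139 = 0.0223

CI: 0.248 ± 0.0223 = (0.226, 0.270)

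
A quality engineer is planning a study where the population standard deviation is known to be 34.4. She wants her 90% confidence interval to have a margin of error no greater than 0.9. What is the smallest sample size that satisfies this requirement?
n ≥ 3954

For margin E ≤ 0.9:
n ≥ (z* · σ / E)²
n ≥ (1.645 · 34.4 / 0.9)²
n ≥ 3953.34

Minimum n = 3954 (rounding up)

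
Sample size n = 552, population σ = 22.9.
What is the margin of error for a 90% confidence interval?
Margin of error = 1.60

Margin of error = z* · σ/√n
= 1.645 · 22.9/√552
= 1.645 · 22.9/23.4947
= 1.60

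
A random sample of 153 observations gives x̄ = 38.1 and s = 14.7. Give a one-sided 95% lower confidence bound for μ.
μ ≥ 36.13

Lower bound (one-sided):
t* = 1.655 (one-sided for 95%)
Lower bound = x̄ - t* · s/√n = 38.1 - 1.655 · 14.7/√153 = 36.13

We are 95% confident that μ ≥ 36.13.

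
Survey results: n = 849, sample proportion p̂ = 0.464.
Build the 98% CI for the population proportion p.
(0.424, 0.504)

Proportion CI:
SE = √(p̂(1-p̂)/n) = √(0.464 · 0.536 / 849) = 0.01712

z* = 2.326
Margin = z* · SE = 2.326 · 0.01712 = 0.0398

CI: 0.464 ± 0.0398 = (0.424, 0.504)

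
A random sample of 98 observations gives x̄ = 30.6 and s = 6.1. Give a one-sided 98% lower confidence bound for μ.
μ ≥ 29.32

Lower bound (one-sided):
t* = 2.082 (one-sided for 98%)
Lower bound = x̄ - t* · s/√n = 30.6 - 2.082 · 6.1/√98 = 29.32

We are 98% confident that μ ≥ 29.32.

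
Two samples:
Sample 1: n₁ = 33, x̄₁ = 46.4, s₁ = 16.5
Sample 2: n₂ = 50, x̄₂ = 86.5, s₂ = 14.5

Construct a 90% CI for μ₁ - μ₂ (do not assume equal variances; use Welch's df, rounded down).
(-45.99, -34.21)

Difference: x̄₁ - x̄₂ = -40.10
SE = √(s₁²/n₁ + s₂²/n₂) = √(16.5²/33 + 14.5²/50) = 3.5292
df = 62.35 → 62 (Welch–Satterthwaite, rounded down)
t* = 1.670

CI: -40.10 ± 1.670 · 3.5292 = -40.10 ± 5.89 = (-45.99, -34.21)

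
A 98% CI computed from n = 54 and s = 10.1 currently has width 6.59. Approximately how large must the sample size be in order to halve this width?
n ≈ 216

CI width ∝ 1/√n
To reduce width by factor 2, need √n to grow by 2 → need 2² = 4 times as many samples.

Current: n = 54, width = 6.59
New: n = 216, width ≈ 3.22

Width reduced by factor of 6.59/3.22 = 2.05.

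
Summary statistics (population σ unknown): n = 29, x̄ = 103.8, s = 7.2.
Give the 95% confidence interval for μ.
(101.06, 106.54)

t-interval (σ unknown):
df = n - 1 = 28
t* = 2.048 for 95% confidence

Margin of error = t* · s/√n = 2.048 · 7.2/√29 = 2.74

CI: (101.06, 106.54)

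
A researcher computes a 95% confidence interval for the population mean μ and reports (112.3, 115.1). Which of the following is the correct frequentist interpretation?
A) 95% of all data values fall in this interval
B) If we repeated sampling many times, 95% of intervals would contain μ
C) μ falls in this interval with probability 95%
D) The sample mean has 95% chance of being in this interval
B

A) Wrong — a CI is about the parameter μ, not individual data values.
B) Correct — this is the frequentist long-run coverage interpretation.
C) Wrong — μ is fixed; the randomness lives in the interval, not in μ.
D) Wrong — x̄ is observed and sits in the interval by construction.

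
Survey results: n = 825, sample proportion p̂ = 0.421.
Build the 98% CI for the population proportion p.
(0.381, 0.461)

Proportion CI:
SE = √(p̂(1-p̂)/n) = √(0.421 · 0.579 / 825) = 0.01719

z* = 2.326
Margin = z* · SE = 2.326 · 0.01719 = 0.0400

CI: 0.421 ± 0.0400 = (0.381, 0.461)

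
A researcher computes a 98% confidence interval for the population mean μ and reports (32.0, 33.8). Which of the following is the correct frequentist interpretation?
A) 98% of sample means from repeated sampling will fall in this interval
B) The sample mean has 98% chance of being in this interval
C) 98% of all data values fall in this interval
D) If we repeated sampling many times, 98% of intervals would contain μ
D

A) Wrong — coverage applies to intervals containing μ, not to future x̄ values.
B) Wrong — x̄ is observed and sits in the interval by construction.
C) Wrong — a CI is about the parameter μ, not individual data values.
D) Correct — this is the frequentist long-run coverage interpretation.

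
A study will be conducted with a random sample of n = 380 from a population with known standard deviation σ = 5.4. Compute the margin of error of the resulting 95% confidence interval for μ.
Margin of error = 0.54

Margin of error = z* · σ/√n
= 1.960 · 5.4/√380
= 1.960 · 5.4/19.4936
= 0.54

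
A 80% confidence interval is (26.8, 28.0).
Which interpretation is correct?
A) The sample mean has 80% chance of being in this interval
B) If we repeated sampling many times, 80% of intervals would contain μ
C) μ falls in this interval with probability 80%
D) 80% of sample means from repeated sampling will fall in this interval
B

A) Wrong — x̄ is observed and sits in the interval by construction.
B) Correct — this is the frequentist long-run coverage interpretation.
C) Wrong — μ is fixed; the randomness lives in the interval, not in μ.
D) Wrong — coverage applies to intervals containing μ, not to future x̄ values.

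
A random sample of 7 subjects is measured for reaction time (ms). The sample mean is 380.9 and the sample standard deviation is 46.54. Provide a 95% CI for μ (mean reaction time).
(337.86, 423.94)

t-interval (σ unknown):
df = n - 1 = 6
t* = 2.447 for 95% confidence

Margin of error = t* · s/√n = 2.447 · 46.54/√7 = 43.04

CI: (337.86, 423.94)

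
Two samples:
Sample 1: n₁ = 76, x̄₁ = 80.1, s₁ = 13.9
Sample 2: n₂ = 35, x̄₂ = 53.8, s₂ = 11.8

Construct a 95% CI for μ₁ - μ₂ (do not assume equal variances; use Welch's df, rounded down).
(21.22, 31.38)

Difference: x̄₁ - x̄₂ = 26.30
SE = √(s₁²/n₁ + s₂²/n₂) = √(13.9²/76 + 11.8²/35) = 2.5535
df = 77.07 → 77 (Welch–Satterthwaite, rounded down)
t* = 1.991

CI: 26.30 ± 1.991 · 2.5535 = 26.30 ± 5.08 = (21.22, 31.38)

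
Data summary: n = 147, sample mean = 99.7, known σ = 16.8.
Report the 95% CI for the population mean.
(96.98, 102.42)

z-interval (σ known):
z* = 1.960 for 95% confidence

Margin of error = z* · σ/√n = 1.960 · 16.8/√147 = 2.72

CI: (99.7 - 2.72, 99.7 + 2.72) = (96.98, 102.42)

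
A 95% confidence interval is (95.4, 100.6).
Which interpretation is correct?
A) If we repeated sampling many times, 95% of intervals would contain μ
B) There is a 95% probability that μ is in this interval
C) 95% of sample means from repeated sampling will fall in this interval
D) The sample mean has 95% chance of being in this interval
A

A) Correct — this is the frequentist long-run coverage interpretation.
B) Wrong — μ is fixed; the randomness lives in the interval, not in μ.
C) Wrong — coverage applies to intervals containing μ, not to future x̄ values.
D) Wrong — x̄ is observed and sits in the interval by construction.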